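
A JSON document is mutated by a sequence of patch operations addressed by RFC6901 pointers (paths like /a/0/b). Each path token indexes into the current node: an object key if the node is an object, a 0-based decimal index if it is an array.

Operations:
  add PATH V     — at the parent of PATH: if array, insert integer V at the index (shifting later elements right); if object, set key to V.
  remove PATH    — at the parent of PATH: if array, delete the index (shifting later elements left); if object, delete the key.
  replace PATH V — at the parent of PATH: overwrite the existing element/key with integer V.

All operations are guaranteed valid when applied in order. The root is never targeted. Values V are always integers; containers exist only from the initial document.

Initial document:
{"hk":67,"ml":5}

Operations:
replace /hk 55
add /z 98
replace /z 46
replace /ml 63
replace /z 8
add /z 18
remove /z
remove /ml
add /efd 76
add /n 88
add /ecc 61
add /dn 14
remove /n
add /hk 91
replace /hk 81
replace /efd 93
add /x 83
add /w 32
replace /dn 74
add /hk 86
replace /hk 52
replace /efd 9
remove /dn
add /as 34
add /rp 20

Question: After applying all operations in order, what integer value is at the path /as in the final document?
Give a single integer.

Answer: 34

Derivation:
After op 1 (replace /hk 55): {"hk":55,"ml":5}
After op 2 (add /z 98): {"hk":55,"ml":5,"z":98}
After op 3 (replace /z 46): {"hk":55,"ml":5,"z":46}
After op 4 (replace /ml 63): {"hk":55,"ml":63,"z":46}
After op 5 (replace /z 8): {"hk":55,"ml":63,"z":8}
After op 6 (add /z 18): {"hk":55,"ml":63,"z":18}
After op 7 (remove /z): {"hk":55,"ml":63}
After op 8 (remove /ml): {"hk":55}
After op 9 (add /efd 76): {"efd":76,"hk":55}
After op 10 (add /n 88): {"efd":76,"hk":55,"n":88}
After op 11 (add /ecc 61): {"ecc":61,"efd":76,"hk":55,"n":88}
After op 12 (add /dn 14): {"dn":14,"ecc":61,"efd":76,"hk":55,"n":88}
After op 13 (remove /n): {"dn":14,"ecc":61,"efd":76,"hk":55}
After op 14 (add /hk 91): {"dn":14,"ecc":61,"efd":76,"hk":91}
After op 15 (replace /hk 81): {"dn":14,"ecc":61,"efd":76,"hk":81}
After op 16 (replace /efd 93): {"dn":14,"ecc":61,"efd":93,"hk":81}
After op 17 (add /x 83): {"dn":14,"ecc":61,"efd":93,"hk":81,"x":83}
After op 18 (add /w 32): {"dn":14,"ecc":61,"efd":93,"hk":81,"w":32,"x":83}
After op 19 (replace /dn 74): {"dn":74,"ecc":61,"efd":93,"hk":81,"w":32,"x":83}
After op 20 (add /hk 86): {"dn":74,"ecc":61,"efd":93,"hk":86,"w":32,"x":83}
After op 21 (replace /hk 52): {"dn":74,"ecc":61,"efd":93,"hk":52,"w":32,"x":83}
After op 22 (replace /efd 9): {"dn":74,"ecc":61,"efd":9,"hk":52,"w":32,"x":83}
After op 23 (remove /dn): {"ecc":61,"efd":9,"hk":52,"w":32,"x":83}
After op 24 (add /as 34): {"as":34,"ecc":61,"efd":9,"hk":52,"w":32,"x":83}
After op 25 (add /rp 20): {"as":34,"ecc":61,"efd":9,"hk":52,"rp":20,"w":32,"x":83}
Value at /as: 34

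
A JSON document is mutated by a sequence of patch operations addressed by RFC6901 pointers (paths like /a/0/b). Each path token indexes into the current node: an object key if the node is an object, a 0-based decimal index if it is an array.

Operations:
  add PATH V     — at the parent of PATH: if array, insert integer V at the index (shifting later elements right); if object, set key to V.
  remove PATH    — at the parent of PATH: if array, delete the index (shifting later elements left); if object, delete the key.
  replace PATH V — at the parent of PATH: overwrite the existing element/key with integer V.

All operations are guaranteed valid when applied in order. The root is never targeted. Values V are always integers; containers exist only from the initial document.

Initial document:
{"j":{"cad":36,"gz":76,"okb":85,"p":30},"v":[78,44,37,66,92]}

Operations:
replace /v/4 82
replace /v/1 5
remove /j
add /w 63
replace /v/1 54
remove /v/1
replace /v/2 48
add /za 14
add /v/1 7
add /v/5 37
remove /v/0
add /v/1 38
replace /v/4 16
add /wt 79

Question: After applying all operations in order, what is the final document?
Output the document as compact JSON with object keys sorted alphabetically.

Answer: {"v":[7,38,37,48,16,37],"w":63,"wt":79,"za":14}

Derivation:
After op 1 (replace /v/4 82): {"j":{"cad":36,"gz":76,"okb":85,"p":30},"v":[78,44,37,66,82]}
After op 2 (replace /v/1 5): {"j":{"cad":36,"gz":76,"okb":85,"p":30},"v":[78,5,37,66,82]}
After op 3 (remove /j): {"v":[78,5,37,66,82]}
After op 4 (add /w 63): {"v":[78,5,37,66,82],"w":63}
After op 5 (replace /v/1 54): {"v":[78,54,37,66,82],"w":63}
After op 6 (remove /v/1): {"v":[78,37,66,82],"w":63}
After op 7 (replace /v/2 48): {"v":[78,37,48,82],"w":63}
After op 8 (add /za 14): {"v":[78,37,48,82],"w":63,"za":14}
After op 9 (add /v/1 7): {"v":[78,7,37,48,82],"w":63,"za":14}
After op 10 (add /v/5 37): {"v":[78,7,37,48,82,37],"w":63,"za":14}
After op 11 (remove /v/0): {"v":[7,37,48,82,37],"w":63,"za":14}
After op 12 (add /v/1 38): {"v":[7,38,37,48,82,37],"w":63,"za":14}
After op 13 (replace /v/4 16): {"v":[7,38,37,48,16,37],"w":63,"za":14}
After op 14 (add /wt 79): {"v":[7,38,37,48,16,37],"w":63,"wt":79,"za":14}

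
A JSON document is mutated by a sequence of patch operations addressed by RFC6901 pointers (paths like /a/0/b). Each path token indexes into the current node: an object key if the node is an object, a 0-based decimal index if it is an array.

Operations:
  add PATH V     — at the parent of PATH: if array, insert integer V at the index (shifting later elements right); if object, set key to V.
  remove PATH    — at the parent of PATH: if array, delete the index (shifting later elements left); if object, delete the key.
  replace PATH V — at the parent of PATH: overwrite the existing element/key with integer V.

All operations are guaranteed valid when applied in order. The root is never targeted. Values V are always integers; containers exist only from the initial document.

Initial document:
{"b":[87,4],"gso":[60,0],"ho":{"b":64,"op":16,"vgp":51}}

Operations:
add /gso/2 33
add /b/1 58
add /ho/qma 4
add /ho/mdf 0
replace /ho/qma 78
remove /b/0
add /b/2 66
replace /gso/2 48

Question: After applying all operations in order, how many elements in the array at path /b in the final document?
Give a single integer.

After op 1 (add /gso/2 33): {"b":[87,4],"gso":[60,0,33],"ho":{"b":64,"op":16,"vgp":51}}
After op 2 (add /b/1 58): {"b":[87,58,4],"gso":[60,0,33],"ho":{"b":64,"op":16,"vgp":51}}
After op 3 (add /ho/qma 4): {"b":[87,58,4],"gso":[60,0,33],"ho":{"b":64,"op":16,"qma":4,"vgp":51}}
After op 4 (add /ho/mdf 0): {"b":[87,58,4],"gso":[60,0,33],"ho":{"b":64,"mdf":0,"op":16,"qma":4,"vgp":51}}
After op 5 (replace /ho/qma 78): {"b":[87,58,4],"gso":[60,0,33],"ho":{"b":64,"mdf":0,"op":16,"qma":78,"vgp":51}}
After op 6 (remove /b/0): {"b":[58,4],"gso":[60,0,33],"ho":{"b":64,"mdf":0,"op":16,"qma":78,"vgp":51}}
After op 7 (add /b/2 66): {"b":[58,4,66],"gso":[60,0,33],"ho":{"b":64,"mdf":0,"op":16,"qma":78,"vgp":51}}
After op 8 (replace /gso/2 48): {"b":[58,4,66],"gso":[60,0,48],"ho":{"b":64,"mdf":0,"op":16,"qma":78,"vgp":51}}
Size at path /b: 3

Answer: 3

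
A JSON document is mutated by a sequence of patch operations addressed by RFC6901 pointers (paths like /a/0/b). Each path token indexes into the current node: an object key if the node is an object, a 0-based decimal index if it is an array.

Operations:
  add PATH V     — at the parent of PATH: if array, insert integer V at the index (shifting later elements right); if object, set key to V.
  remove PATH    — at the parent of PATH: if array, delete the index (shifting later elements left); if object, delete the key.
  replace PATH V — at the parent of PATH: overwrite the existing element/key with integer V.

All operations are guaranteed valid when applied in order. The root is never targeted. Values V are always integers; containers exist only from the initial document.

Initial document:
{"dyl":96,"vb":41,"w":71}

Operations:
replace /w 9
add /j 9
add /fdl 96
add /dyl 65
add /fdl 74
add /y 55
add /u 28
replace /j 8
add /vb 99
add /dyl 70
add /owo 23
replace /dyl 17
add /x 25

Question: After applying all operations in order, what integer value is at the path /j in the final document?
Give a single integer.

After op 1 (replace /w 9): {"dyl":96,"vb":41,"w":9}
After op 2 (add /j 9): {"dyl":96,"j":9,"vb":41,"w":9}
After op 3 (add /fdl 96): {"dyl":96,"fdl":96,"j":9,"vb":41,"w":9}
After op 4 (add /dyl 65): {"dyl":65,"fdl":96,"j":9,"vb":41,"w":9}
After op 5 (add /fdl 74): {"dyl":65,"fdl":74,"j":9,"vb":41,"w":9}
After op 6 (add /y 55): {"dyl":65,"fdl":74,"j":9,"vb":41,"w":9,"y":55}
After op 7 (add /u 28): {"dyl":65,"fdl":74,"j":9,"u":28,"vb":41,"w":9,"y":55}
After op 8 (replace /j 8): {"dyl":65,"fdl":74,"j":8,"u":28,"vb":41,"w":9,"y":55}
After op 9 (add /vb 99): {"dyl":65,"fdl":74,"j":8,"u":28,"vb":99,"w":9,"y":55}
After op 10 (add /dyl 70): {"dyl":70,"fdl":74,"j":8,"u":28,"vb":99,"w":9,"y":55}
After op 11 (add /owo 23): {"dyl":70,"fdl":74,"j":8,"owo":23,"u":28,"vb":99,"w":9,"y":55}
After op 12 (replace /dyl 17): {"dyl":17,"fdl":74,"j":8,"owo":23,"u":28,"vb":99,"w":9,"y":55}
After op 13 (add /x 25): {"dyl":17,"fdl":74,"j":8,"owo":23,"u":28,"vb":99,"w":9,"x":25,"y":55}
Value at /j: 8

Answer: 8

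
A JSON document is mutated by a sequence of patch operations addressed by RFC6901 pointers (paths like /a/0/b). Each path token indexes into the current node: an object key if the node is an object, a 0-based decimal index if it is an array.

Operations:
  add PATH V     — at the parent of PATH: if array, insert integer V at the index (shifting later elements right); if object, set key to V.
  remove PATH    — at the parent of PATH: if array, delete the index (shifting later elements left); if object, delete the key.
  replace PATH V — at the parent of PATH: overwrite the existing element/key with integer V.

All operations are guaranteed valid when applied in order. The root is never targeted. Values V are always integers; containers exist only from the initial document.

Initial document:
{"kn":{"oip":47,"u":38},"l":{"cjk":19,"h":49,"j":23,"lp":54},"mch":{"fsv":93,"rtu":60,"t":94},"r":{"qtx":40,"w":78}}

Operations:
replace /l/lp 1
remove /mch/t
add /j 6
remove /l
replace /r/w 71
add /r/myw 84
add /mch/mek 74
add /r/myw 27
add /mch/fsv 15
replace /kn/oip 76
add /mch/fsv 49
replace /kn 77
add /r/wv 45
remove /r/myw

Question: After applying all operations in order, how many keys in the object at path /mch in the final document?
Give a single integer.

After op 1 (replace /l/lp 1): {"kn":{"oip":47,"u":38},"l":{"cjk":19,"h":49,"j":23,"lp":1},"mch":{"fsv":93,"rtu":60,"t":94},"r":{"qtx":40,"w":78}}
After op 2 (remove /mch/t): {"kn":{"oip":47,"u":38},"l":{"cjk":19,"h":49,"j":23,"lp":1},"mch":{"fsv":93,"rtu":60},"r":{"qtx":40,"w":78}}
After op 3 (add /j 6): {"j":6,"kn":{"oip":47,"u":38},"l":{"cjk":19,"h":49,"j":23,"lp":1},"mch":{"fsv":93,"rtu":60},"r":{"qtx":40,"w":78}}
After op 4 (remove /l): {"j":6,"kn":{"oip":47,"u":38},"mch":{"fsv":93,"rtu":60},"r":{"qtx":40,"w":78}}
After op 5 (replace /r/w 71): {"j":6,"kn":{"oip":47,"u":38},"mch":{"fsv":93,"rtu":60},"r":{"qtx":40,"w":71}}
After op 6 (add /r/myw 84): {"j":6,"kn":{"oip":47,"u":38},"mch":{"fsv":93,"rtu":60},"r":{"myw":84,"qtx":40,"w":71}}
After op 7 (add /mch/mek 74): {"j":6,"kn":{"oip":47,"u":38},"mch":{"fsv":93,"mek":74,"rtu":60},"r":{"myw":84,"qtx":40,"w":71}}
After op 8 (add /r/myw 27): {"j":6,"kn":{"oip":47,"u":38},"mch":{"fsv":93,"mek":74,"rtu":60},"r":{"myw":27,"qtx":40,"w":71}}
After op 9 (add /mch/fsv 15): {"j":6,"kn":{"oip":47,"u":38},"mch":{"fsv":15,"mek":74,"rtu":60},"r":{"myw":27,"qtx":40,"w":71}}
After op 10 (replace /kn/oip 76): {"j":6,"kn":{"oip":76,"u":38},"mch":{"fsv":15,"mek":74,"rtu":60},"r":{"myw":27,"qtx":40,"w":71}}
After op 11 (add /mch/fsv 49): {"j":6,"kn":{"oip":76,"u":38},"mch":{"fsv":49,"mek":74,"rtu":60},"r":{"myw":27,"qtx":40,"w":71}}
After op 12 (replace /kn 77): {"j":6,"kn":77,"mch":{"fsv":49,"mek":74,"rtu":60},"r":{"myw":27,"qtx":40,"w":71}}
After op 13 (add /r/wv 45): {"j":6,"kn":77,"mch":{"fsv":49,"mek":74,"rtu":60},"r":{"myw":27,"qtx":40,"w":71,"wv":45}}
After op 14 (remove /r/myw): {"j":6,"kn":77,"mch":{"fsv":49,"mek":74,"rtu":60},"r":{"qtx":40,"w":71,"wv":45}}
Size at path /mch: 3

Answer: 3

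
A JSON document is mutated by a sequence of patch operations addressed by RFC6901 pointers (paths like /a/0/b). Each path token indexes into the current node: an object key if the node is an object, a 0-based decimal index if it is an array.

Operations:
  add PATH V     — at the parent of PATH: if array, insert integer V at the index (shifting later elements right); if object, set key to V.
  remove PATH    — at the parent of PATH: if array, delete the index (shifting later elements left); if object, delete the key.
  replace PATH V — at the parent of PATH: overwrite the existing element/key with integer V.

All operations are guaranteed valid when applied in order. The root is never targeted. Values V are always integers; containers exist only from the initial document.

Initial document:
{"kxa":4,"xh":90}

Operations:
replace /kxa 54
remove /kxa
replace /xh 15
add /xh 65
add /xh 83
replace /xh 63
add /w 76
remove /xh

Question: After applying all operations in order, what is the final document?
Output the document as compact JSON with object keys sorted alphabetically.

After op 1 (replace /kxa 54): {"kxa":54,"xh":90}
After op 2 (remove /kxa): {"xh":90}
After op 3 (replace /xh 15): {"xh":15}
After op 4 (add /xh 65): {"xh":65}
After op 5 (add /xh 83): {"xh":83}
After op 6 (replace /xh 63): {"xh":63}
After op 7 (add /w 76): {"w":76,"xh":63}
After op 8 (remove /xh): {"w":76}

Answer: {"w":76}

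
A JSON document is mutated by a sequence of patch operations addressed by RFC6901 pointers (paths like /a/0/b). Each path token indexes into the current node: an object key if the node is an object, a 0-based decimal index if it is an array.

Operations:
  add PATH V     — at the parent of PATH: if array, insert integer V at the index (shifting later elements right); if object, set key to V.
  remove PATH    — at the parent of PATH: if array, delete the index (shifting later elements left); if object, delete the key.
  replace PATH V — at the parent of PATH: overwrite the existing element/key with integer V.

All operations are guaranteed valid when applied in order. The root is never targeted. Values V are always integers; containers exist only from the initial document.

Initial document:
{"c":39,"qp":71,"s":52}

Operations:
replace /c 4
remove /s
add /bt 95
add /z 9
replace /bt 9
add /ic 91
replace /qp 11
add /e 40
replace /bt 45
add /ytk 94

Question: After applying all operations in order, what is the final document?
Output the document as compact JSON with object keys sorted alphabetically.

Answer: {"bt":45,"c":4,"e":40,"ic":91,"qp":11,"ytk":94,"z":9}

Derivation:
After op 1 (replace /c 4): {"c":4,"qp":71,"s":52}
After op 2 (remove /s): {"c":4,"qp":71}
After op 3 (add /bt 95): {"bt":95,"c":4,"qp":71}
After op 4 (add /z 9): {"bt":95,"c":4,"qp":71,"z":9}
After op 5 (replace /bt 9): {"bt":9,"c":4,"qp":71,"z":9}
After op 6 (add /ic 91): {"bt":9,"c":4,"ic":91,"qp":71,"z":9}
After op 7 (replace /qp 11): {"bt":9,"c":4,"ic":91,"qp":11,"z":9}
After op 8 (add /e 40): {"bt":9,"c":4,"e":40,"ic":91,"qp":11,"z":9}
After op 9 (replace /bt 45): {"bt":45,"c":4,"e":40,"ic":91,"qp":11,"z":9}
After op 10 (add /ytk 94): {"bt":45,"c":4,"e":40,"ic":91,"qp":11,"ytk":94,"z":9}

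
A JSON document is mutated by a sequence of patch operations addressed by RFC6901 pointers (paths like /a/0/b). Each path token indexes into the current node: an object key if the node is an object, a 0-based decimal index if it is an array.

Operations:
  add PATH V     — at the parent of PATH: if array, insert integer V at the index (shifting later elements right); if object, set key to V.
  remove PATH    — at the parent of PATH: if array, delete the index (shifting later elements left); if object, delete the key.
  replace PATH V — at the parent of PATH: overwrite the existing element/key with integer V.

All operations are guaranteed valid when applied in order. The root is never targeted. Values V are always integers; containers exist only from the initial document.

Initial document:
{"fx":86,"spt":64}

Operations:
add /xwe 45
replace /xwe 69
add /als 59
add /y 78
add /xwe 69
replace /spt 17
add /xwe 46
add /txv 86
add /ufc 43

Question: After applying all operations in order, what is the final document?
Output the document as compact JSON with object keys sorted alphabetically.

After op 1 (add /xwe 45): {"fx":86,"spt":64,"xwe":45}
After op 2 (replace /xwe 69): {"fx":86,"spt":64,"xwe":69}
After op 3 (add /als 59): {"als":59,"fx":86,"spt":64,"xwe":69}
After op 4 (add /y 78): {"als":59,"fx":86,"spt":64,"xwe":69,"y":78}
After op 5 (add /xwe 69): {"als":59,"fx":86,"spt":64,"xwe":69,"y":78}
After op 6 (replace /spt 17): {"als":59,"fx":86,"spt":17,"xwe":69,"y":78}
After op 7 (add /xwe 46): {"als":59,"fx":86,"spt":17,"xwe":46,"y":78}
After op 8 (add /txv 86): {"als":59,"fx":86,"spt":17,"txv":86,"xwe":46,"y":78}
After op 9 (add /ufc 43): {"als":59,"fx":86,"spt":17,"txv":86,"ufc":43,"xwe":46,"y":78}

Answer: {"als":59,"fx":86,"spt":17,"txv":86,"ufc":43,"xwe":46,"y":78}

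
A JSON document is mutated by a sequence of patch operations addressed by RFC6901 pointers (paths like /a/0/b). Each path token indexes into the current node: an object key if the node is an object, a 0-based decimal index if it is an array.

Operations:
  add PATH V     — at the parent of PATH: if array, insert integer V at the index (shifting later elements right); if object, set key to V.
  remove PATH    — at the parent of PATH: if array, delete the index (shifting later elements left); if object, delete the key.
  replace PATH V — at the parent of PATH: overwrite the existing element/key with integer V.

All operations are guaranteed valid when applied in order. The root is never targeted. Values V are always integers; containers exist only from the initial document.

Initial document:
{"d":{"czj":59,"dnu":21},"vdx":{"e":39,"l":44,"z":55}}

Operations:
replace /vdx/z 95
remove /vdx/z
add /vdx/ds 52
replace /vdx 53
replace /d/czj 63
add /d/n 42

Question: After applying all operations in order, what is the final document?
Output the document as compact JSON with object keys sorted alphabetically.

After op 1 (replace /vdx/z 95): {"d":{"czj":59,"dnu":21},"vdx":{"e":39,"l":44,"z":95}}
After op 2 (remove /vdx/z): {"d":{"czj":59,"dnu":21},"vdx":{"e":39,"l":44}}
After op 3 (add /vdx/ds 52): {"d":{"czj":59,"dnu":21},"vdx":{"ds":52,"e":39,"l":44}}
After op 4 (replace /vdx 53): {"d":{"czj":59,"dnu":21},"vdx":53}
After op 5 (replace /d/czj 63): {"d":{"czj":63,"dnu":21},"vdx":53}
After op 6 (add /d/n 42): {"d":{"czj":63,"dnu":21,"n":42},"vdx":53}

Answer: {"d":{"czj":63,"dnu":21,"n":42},"vdx":53}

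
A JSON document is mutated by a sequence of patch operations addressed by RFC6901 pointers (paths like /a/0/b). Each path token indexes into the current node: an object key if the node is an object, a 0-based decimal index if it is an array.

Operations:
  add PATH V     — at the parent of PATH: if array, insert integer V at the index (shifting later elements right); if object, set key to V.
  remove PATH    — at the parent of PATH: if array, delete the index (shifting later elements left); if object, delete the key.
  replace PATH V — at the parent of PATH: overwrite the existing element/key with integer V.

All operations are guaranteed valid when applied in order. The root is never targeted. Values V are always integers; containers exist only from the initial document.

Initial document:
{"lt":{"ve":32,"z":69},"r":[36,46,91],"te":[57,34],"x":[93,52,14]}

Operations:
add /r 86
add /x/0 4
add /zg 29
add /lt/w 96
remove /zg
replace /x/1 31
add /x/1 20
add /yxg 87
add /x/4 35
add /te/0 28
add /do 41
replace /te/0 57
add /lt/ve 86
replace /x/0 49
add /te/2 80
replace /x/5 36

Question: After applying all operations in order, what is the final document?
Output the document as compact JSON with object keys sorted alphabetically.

Answer: {"do":41,"lt":{"ve":86,"w":96,"z":69},"r":86,"te":[57,57,80,34],"x":[49,20,31,52,35,36],"yxg":87}

Derivation:
After op 1 (add /r 86): {"lt":{"ve":32,"z":69},"r":86,"te":[57,34],"x":[93,52,14]}
After op 2 (add /x/0 4): {"lt":{"ve":32,"z":69},"r":86,"te":[57,34],"x":[4,93,52,14]}
After op 3 (add /zg 29): {"lt":{"ve":32,"z":69},"r":86,"te":[57,34],"x":[4,93,52,14],"zg":29}
After op 4 (add /lt/w 96): {"lt":{"ve":32,"w":96,"z":69},"r":86,"te":[57,34],"x":[4,93,52,14],"zg":29}
After op 5 (remove /zg): {"lt":{"ve":32,"w":96,"z":69},"r":86,"te":[57,34],"x":[4,93,52,14]}
After op 6 (replace /x/1 31): {"lt":{"ve":32,"w":96,"z":69},"r":86,"te":[57,34],"x":[4,31,52,14]}
After op 7 (add /x/1 20): {"lt":{"ve":32,"w":96,"z":69},"r":86,"te":[57,34],"x":[4,20,31,52,14]}
After op 8 (add /yxg 87): {"lt":{"ve":32,"w":96,"z":69},"r":86,"te":[57,34],"x":[4,20,31,52,14],"yxg":87}
After op 9 (add /x/4 35): {"lt":{"ve":32,"w":96,"z":69},"r":86,"te":[57,34],"x":[4,20,31,52,35,14],"yxg":87}
After op 10 (add /te/0 28): {"lt":{"ve":32,"w":96,"z":69},"r":86,"te":[28,57,34],"x":[4,20,31,52,35,14],"yxg":87}
After op 11 (add /do 41): {"do":41,"lt":{"ve":32,"w":96,"z":69},"r":86,"te":[28,57,34],"x":[4,20,31,52,35,14],"yxg":87}
After op 12 (replace /te/0 57): {"do":41,"lt":{"ve":32,"w":96,"z":69},"r":86,"te":[57,57,34],"x":[4,20,31,52,35,14],"yxg":87}
After op 13 (add /lt/ve 86): {"do":41,"lt":{"ve":86,"w":96,"z":69},"r":86,"te":[57,57,34],"x":[4,20,31,52,35,14],"yxg":87}
After op 14 (replace /x/0 49): {"do":41,"lt":{"ve":86,"w":96,"z":69},"r":86,"te":[57,57,34],"x":[49,20,31,52,35,14],"yxg":87}
After op 15 (add /te/2 80): {"do":41,"lt":{"ve":86,"w":96,"z":69},"r":86,"te":[57,57,80,34],"x":[49,20,31,52,35,14],"yxg":87}
After op 16 (replace /x/5 36): {"do":41,"lt":{"ve":86,"w":96,"z":69},"r":86,"te":[57,57,80,34],"x":[49,20,31,52,35,36],"yxg":87}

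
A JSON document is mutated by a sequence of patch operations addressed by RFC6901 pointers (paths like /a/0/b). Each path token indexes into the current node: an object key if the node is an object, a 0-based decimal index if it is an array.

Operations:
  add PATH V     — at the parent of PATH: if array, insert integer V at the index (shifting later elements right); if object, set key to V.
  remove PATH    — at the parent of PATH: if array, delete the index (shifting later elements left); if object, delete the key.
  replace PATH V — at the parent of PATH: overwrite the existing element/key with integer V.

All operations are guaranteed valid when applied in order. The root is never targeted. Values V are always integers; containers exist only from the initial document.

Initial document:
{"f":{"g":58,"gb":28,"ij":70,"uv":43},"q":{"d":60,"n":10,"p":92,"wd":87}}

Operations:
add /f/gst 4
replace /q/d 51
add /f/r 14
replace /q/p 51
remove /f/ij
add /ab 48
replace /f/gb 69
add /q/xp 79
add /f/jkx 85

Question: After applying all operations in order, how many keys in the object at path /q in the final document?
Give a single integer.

After op 1 (add /f/gst 4): {"f":{"g":58,"gb":28,"gst":4,"ij":70,"uv":43},"q":{"d":60,"n":10,"p":92,"wd":87}}
After op 2 (replace /q/d 51): {"f":{"g":58,"gb":28,"gst":4,"ij":70,"uv":43},"q":{"d":51,"n":10,"p":92,"wd":87}}
After op 3 (add /f/r 14): {"f":{"g":58,"gb":28,"gst":4,"ij":70,"r":14,"uv":43},"q":{"d":51,"n":10,"p":92,"wd":87}}
After op 4 (replace /q/p 51): {"f":{"g":58,"gb":28,"gst":4,"ij":70,"r":14,"uv":43},"q":{"d":51,"n":10,"p":51,"wd":87}}
After op 5 (remove /f/ij): {"f":{"g":58,"gb":28,"gst":4,"r":14,"uv":43},"q":{"d":51,"n":10,"p":51,"wd":87}}
After op 6 (add /ab 48): {"ab":48,"f":{"g":58,"gb":28,"gst":4,"r":14,"uv":43},"q":{"d":51,"n":10,"p":51,"wd":87}}
After op 7 (replace /f/gb 69): {"ab":48,"f":{"g":58,"gb":69,"gst":4,"r":14,"uv":43},"q":{"d":51,"n":10,"p":51,"wd":87}}
After op 8 (add /q/xp 79): {"ab":48,"f":{"g":58,"gb":69,"gst":4,"r":14,"uv":43},"q":{"d":51,"n":10,"p":51,"wd":87,"xp":79}}
After op 9 (add /f/jkx 85): {"ab":48,"f":{"g":58,"gb":69,"gst":4,"jkx":85,"r":14,"uv":43},"q":{"d":51,"n":10,"p":51,"wd":87,"xp":79}}
Size at path /q: 5

Answer: 5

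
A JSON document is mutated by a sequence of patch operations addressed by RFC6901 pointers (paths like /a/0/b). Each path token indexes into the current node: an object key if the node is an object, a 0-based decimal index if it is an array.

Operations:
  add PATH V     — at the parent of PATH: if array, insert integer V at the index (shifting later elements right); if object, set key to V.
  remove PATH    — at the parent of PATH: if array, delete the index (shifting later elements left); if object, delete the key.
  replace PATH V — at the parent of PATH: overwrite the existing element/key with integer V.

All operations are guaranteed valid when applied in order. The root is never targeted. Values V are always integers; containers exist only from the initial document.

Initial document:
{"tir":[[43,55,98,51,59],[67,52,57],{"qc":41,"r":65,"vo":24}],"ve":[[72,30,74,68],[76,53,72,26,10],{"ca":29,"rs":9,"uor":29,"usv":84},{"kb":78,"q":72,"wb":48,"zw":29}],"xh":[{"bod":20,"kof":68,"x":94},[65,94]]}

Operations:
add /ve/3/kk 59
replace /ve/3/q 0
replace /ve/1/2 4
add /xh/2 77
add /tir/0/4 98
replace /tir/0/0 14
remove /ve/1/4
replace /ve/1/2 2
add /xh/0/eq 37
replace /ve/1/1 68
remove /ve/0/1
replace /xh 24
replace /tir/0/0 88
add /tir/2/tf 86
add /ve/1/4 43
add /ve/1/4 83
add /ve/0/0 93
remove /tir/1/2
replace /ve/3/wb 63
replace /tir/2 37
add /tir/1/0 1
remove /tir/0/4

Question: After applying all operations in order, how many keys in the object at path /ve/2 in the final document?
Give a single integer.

After op 1 (add /ve/3/kk 59): {"tir":[[43,55,98,51,59],[67,52,57],{"qc":41,"r":65,"vo":24}],"ve":[[72,30,74,68],[76,53,72,26,10],{"ca":29,"rs":9,"uor":29,"usv":84},{"kb":78,"kk":59,"q":72,"wb":48,"zw":29}],"xh":[{"bod":20,"kof":68,"x":94},[65,94]]}
After op 2 (replace /ve/3/q 0): {"tir":[[43,55,98,51,59],[67,52,57],{"qc":41,"r":65,"vo":24}],"ve":[[72,30,74,68],[76,53,72,26,10],{"ca":29,"rs":9,"uor":29,"usv":84},{"kb":78,"kk":59,"q":0,"wb":48,"zw":29}],"xh":[{"bod":20,"kof":68,"x":94},[65,94]]}
After op 3 (replace /ve/1/2 4): {"tir":[[43,55,98,51,59],[67,52,57],{"qc":41,"r":65,"vo":24}],"ve":[[72,30,74,68],[76,53,4,26,10],{"ca":29,"rs":9,"uor":29,"usv":84},{"kb":78,"kk":59,"q":0,"wb":48,"zw":29}],"xh":[{"bod":20,"kof":68,"x":94},[65,94]]}
After op 4 (add /xh/2 77): {"tir":[[43,55,98,51,59],[67,52,57],{"qc":41,"r":65,"vo":24}],"ve":[[72,30,74,68],[76,53,4,26,10],{"ca":29,"rs":9,"uor":29,"usv":84},{"kb":78,"kk":59,"q":0,"wb":48,"zw":29}],"xh":[{"bod":20,"kof":68,"x":94},[65,94],77]}
After op 5 (add /tir/0/4 98): {"tir":[[43,55,98,51,98,59],[67,52,57],{"qc":41,"r":65,"vo":24}],"ve":[[72,30,74,68],[76,53,4,26,10],{"ca":29,"rs":9,"uor":29,"usv":84},{"kb":78,"kk":59,"q":0,"wb":48,"zw":29}],"xh":[{"bod":20,"kof":68,"x":94},[65,94],77]}
After op 6 (replace /tir/0/0 14): {"tir":[[14,55,98,51,98,59],[67,52,57],{"qc":41,"r":65,"vo":24}],"ve":[[72,30,74,68],[76,53,4,26,10],{"ca":29,"rs":9,"uor":29,"usv":84},{"kb":78,"kk":59,"q":0,"wb":48,"zw":29}],"xh":[{"bod":20,"kof":68,"x":94},[65,94],77]}
After op 7 (remove /ve/1/4): {"tir":[[14,55,98,51,98,59],[67,52,57],{"qc":41,"r":65,"vo":24}],"ve":[[72,30,74,68],[76,53,4,26],{"ca":29,"rs":9,"uor":29,"usv":84},{"kb":78,"kk":59,"q":0,"wb":48,"zw":29}],"xh":[{"bod":20,"kof":68,"x":94},[65,94],77]}
After op 8 (replace /ve/1/2 2): {"tir":[[14,55,98,51,98,59],[67,52,57],{"qc":41,"r":65,"vo":24}],"ve":[[72,30,74,68],[76,53,2,26],{"ca":29,"rs":9,"uor":29,"usv":84},{"kb":78,"kk":59,"q":0,"wb":48,"zw":29}],"xh":[{"bod":20,"kof":68,"x":94},[65,94],77]}
After op 9 (add /xh/0/eq 37): {"tir":[[14,55,98,51,98,59],[67,52,57],{"qc":41,"r":65,"vo":24}],"ve":[[72,30,74,68],[76,53,2,26],{"ca":29,"rs":9,"uor":29,"usv":84},{"kb":78,"kk":59,"q":0,"wb":48,"zw":29}],"xh":[{"bod":20,"eq":37,"kof":68,"x":94},[65,94],77]}
After op 10 (replace /ve/1/1 68): {"tir":[[14,55,98,51,98,59],[67,52,57],{"qc":41,"r":65,"vo":24}],"ve":[[72,30,74,68],[76,68,2,26],{"ca":29,"rs":9,"uor":29,"usv":84},{"kb":78,"kk":59,"q":0,"wb":48,"zw":29}],"xh":[{"bod":20,"eq":37,"kof":68,"x":94},[65,94],77]}
After op 11 (remove /ve/0/1): {"tir":[[14,55,98,51,98,59],[67,52,57],{"qc":41,"r":65,"vo":24}],"ve":[[72,74,68],[76,68,2,26],{"ca":29,"rs":9,"uor":29,"usv":84},{"kb":78,"kk":59,"q":0,"wb":48,"zw":29}],"xh":[{"bod":20,"eq":37,"kof":68,"x":94},[65,94],77]}
After op 12 (replace /xh 24): {"tir":[[14,55,98,51,98,59],[67,52,57],{"qc":41,"r":65,"vo":24}],"ve":[[72,74,68],[76,68,2,26],{"ca":29,"rs":9,"uor":29,"usv":84},{"kb":78,"kk":59,"q":0,"wb":48,"zw":29}],"xh":24}
After op 13 (replace /tir/0/0 88): {"tir":[[88,55,98,51,98,59],[67,52,57],{"qc":41,"r":65,"vo":24}],"ve":[[72,74,68],[76,68,2,26],{"ca":29,"rs":9,"uor":29,"usv":84},{"kb":78,"kk":59,"q":0,"wb":48,"zw":29}],"xh":24}
After op 14 (add /tir/2/tf 86): {"tir":[[88,55,98,51,98,59],[67,52,57],{"qc":41,"r":65,"tf":86,"vo":24}],"ve":[[72,74,68],[76,68,2,26],{"ca":29,"rs":9,"uor":29,"usv":84},{"kb":78,"kk":59,"q":0,"wb":48,"zw":29}],"xh":24}
After op 15 (add /ve/1/4 43): {"tir":[[88,55,98,51,98,59],[67,52,57],{"qc":41,"r":65,"tf":86,"vo":24}],"ve":[[72,74,68],[76,68,2,26,43],{"ca":29,"rs":9,"uor":29,"usv":84},{"kb":78,"kk":59,"q":0,"wb":48,"zw":29}],"xh":24}
After op 16 (add /ve/1/4 83): {"tir":[[88,55,98,51,98,59],[67,52,57],{"qc":41,"r":65,"tf":86,"vo":24}],"ve":[[72,74,68],[76,68,2,26,83,43],{"ca":29,"rs":9,"uor":29,"usv":84},{"kb":78,"kk":59,"q":0,"wb":48,"zw":29}],"xh":24}
After op 17 (add /ve/0/0 93): {"tir":[[88,55,98,51,98,59],[67,52,57],{"qc":41,"r":65,"tf":86,"vo":24}],"ve":[[93,72,74,68],[76,68,2,26,83,43],{"ca":29,"rs":9,"uor":29,"usv":84},{"kb":78,"kk":59,"q":0,"wb":48,"zw":29}],"xh":24}
After op 18 (remove /tir/1/2): {"tir":[[88,55,98,51,98,59],[67,52],{"qc":41,"r":65,"tf":86,"vo":24}],"ve":[[93,72,74,68],[76,68,2,26,83,43],{"ca":29,"rs":9,"uor":29,"usv":84},{"kb":78,"kk":59,"q":0,"wb":48,"zw":29}],"xh":24}
After op 19 (replace /ve/3/wb 63): {"tir":[[88,55,98,51,98,59],[67,52],{"qc":41,"r":65,"tf":86,"vo":24}],"ve":[[93,72,74,68],[76,68,2,26,83,43],{"ca":29,"rs":9,"uor":29,"usv":84},{"kb":78,"kk":59,"q":0,"wb":63,"zw":29}],"xh":24}
After op 20 (replace /tir/2 37): {"tir":[[88,55,98,51,98,59],[67,52],37],"ve":[[93,72,74,68],[76,68,2,26,83,43],{"ca":29,"rs":9,"uor":29,"usv":84},{"kb":78,"kk":59,"q":0,"wb":63,"zw":29}],"xh":24}
After op 21 (add /tir/1/0 1): {"tir":[[88,55,98,51,98,59],[1,67,52],37],"ve":[[93,72,74,68],[76,68,2,26,83,43],{"ca":29,"rs":9,"uor":29,"usv":84},{"kb":78,"kk":59,"q":0,"wb":63,"zw":29}],"xh":24}
After op 22 (remove /tir/0/4): {"tir":[[88,55,98,51,59],[1,67,52],37],"ve":[[93,72,74,68],[76,68,2,26,83,43],{"ca":29,"rs":9,"uor":29,"usv":84},{"kb":78,"kk":59,"q":0,"wb":63,"zw":29}],"xh":24}
Size at path /ve/2: 4

Answer: 4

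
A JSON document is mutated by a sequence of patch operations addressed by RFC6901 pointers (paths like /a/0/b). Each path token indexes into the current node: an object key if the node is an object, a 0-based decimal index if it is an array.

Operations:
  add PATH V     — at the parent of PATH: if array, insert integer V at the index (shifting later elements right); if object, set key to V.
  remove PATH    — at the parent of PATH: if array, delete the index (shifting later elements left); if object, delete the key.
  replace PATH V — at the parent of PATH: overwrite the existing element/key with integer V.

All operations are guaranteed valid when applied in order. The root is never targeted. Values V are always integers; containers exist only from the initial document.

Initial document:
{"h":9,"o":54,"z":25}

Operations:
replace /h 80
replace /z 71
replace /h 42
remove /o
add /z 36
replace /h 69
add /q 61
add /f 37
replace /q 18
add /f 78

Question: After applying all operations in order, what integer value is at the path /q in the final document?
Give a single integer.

After op 1 (replace /h 80): {"h":80,"o":54,"z":25}
After op 2 (replace /z 71): {"h":80,"o":54,"z":71}
After op 3 (replace /h 42): {"h":42,"o":54,"z":71}
After op 4 (remove /o): {"h":42,"z":71}
After op 5 (add /z 36): {"h":42,"z":36}
After op 6 (replace /h 69): {"h":69,"z":36}
After op 7 (add /q 61): {"h":69,"q":61,"z":36}
After op 8 (add /f 37): {"f":37,"h":69,"q":61,"z":36}
After op 9 (replace /q 18): {"f":37,"h":69,"q":18,"z":36}
After op 10 (add /f 78): {"f":78,"h":69,"q":18,"z":36}
Value at /q: 18

Answer: 18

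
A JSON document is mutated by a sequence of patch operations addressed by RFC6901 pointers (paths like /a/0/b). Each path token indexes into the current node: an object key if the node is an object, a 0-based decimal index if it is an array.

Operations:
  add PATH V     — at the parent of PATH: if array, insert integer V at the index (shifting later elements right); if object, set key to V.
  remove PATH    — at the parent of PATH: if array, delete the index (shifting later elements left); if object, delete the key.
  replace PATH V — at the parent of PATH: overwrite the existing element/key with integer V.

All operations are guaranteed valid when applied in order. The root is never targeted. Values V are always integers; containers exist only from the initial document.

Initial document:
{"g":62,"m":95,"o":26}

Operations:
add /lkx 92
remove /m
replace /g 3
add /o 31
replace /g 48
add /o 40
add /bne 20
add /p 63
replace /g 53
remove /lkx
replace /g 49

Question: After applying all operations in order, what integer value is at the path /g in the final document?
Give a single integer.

After op 1 (add /lkx 92): {"g":62,"lkx":92,"m":95,"o":26}
After op 2 (remove /m): {"g":62,"lkx":92,"o":26}
After op 3 (replace /g 3): {"g":3,"lkx":92,"o":26}
After op 4 (add /o 31): {"g":3,"lkx":92,"o":31}
After op 5 (replace /g 48): {"g":48,"lkx":92,"o":31}
After op 6 (add /o 40): {"g":48,"lkx":92,"o":40}
After op 7 (add /bne 20): {"bne":20,"g":48,"lkx":92,"o":40}
After op 8 (add /p 63): {"bne":20,"g":48,"lkx":92,"o":40,"p":63}
After op 9 (replace /g 53): {"bne":20,"g":53,"lkx":92,"o":40,"p":63}
After op 10 (remove /lkx): {"bne":20,"g":53,"o":40,"p":63}
After op 11 (replace /g 49): {"bne":20,"g":49,"o":40,"p":63}
Value at /g: 49

Answer: 49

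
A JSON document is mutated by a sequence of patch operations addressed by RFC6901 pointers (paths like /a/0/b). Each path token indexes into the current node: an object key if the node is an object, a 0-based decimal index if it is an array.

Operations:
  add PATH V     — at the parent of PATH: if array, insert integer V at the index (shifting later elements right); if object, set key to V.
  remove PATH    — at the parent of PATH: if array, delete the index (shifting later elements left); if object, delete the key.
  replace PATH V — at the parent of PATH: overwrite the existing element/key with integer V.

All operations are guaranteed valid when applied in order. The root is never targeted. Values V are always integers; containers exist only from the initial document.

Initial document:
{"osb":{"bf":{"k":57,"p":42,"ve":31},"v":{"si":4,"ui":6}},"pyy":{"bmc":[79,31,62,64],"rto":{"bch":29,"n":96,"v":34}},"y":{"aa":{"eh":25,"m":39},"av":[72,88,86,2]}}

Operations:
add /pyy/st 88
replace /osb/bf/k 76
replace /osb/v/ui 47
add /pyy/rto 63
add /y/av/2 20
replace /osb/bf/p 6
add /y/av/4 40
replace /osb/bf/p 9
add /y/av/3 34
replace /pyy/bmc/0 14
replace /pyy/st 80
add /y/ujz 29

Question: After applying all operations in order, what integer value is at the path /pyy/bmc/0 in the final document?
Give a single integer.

After op 1 (add /pyy/st 88): {"osb":{"bf":{"k":57,"p":42,"ve":31},"v":{"si":4,"ui":6}},"pyy":{"bmc":[79,31,62,64],"rto":{"bch":29,"n":96,"v":34},"st":88},"y":{"aa":{"eh":25,"m":39},"av":[72,88,86,2]}}
After op 2 (replace /osb/bf/k 76): {"osb":{"bf":{"k":76,"p":42,"ve":31},"v":{"si":4,"ui":6}},"pyy":{"bmc":[79,31,62,64],"rto":{"bch":29,"n":96,"v":34},"st":88},"y":{"aa":{"eh":25,"m":39},"av":[72,88,86,2]}}
After op 3 (replace /osb/v/ui 47): {"osb":{"bf":{"k":76,"p":42,"ve":31},"v":{"si":4,"ui":47}},"pyy":{"bmc":[79,31,62,64],"rto":{"bch":29,"n":96,"v":34},"st":88},"y":{"aa":{"eh":25,"m":39},"av":[72,88,86,2]}}
After op 4 (add /pyy/rto 63): {"osb":{"bf":{"k":76,"p":42,"ve":31},"v":{"si":4,"ui":47}},"pyy":{"bmc":[79,31,62,64],"rto":63,"st":88},"y":{"aa":{"eh":25,"m":39},"av":[72,88,86,2]}}
After op 5 (add /y/av/2 20): {"osb":{"bf":{"k":76,"p":42,"ve":31},"v":{"si":4,"ui":47}},"pyy":{"bmc":[79,31,62,64],"rto":63,"st":88},"y":{"aa":{"eh":25,"m":39},"av":[72,88,20,86,2]}}
After op 6 (replace /osb/bf/p 6): {"osb":{"bf":{"k":76,"p":6,"ve":31},"v":{"si":4,"ui":47}},"pyy":{"bmc":[79,31,62,64],"rto":63,"st":88},"y":{"aa":{"eh":25,"m":39},"av":[72,88,20,86,2]}}
After op 7 (add /y/av/4 40): {"osb":{"bf":{"k":76,"p":6,"ve":31},"v":{"si":4,"ui":47}},"pyy":{"bmc":[79,31,62,64],"rto":63,"st":88},"y":{"aa":{"eh":25,"m":39},"av":[72,88,20,86,40,2]}}
After op 8 (replace /osb/bf/p 9): {"osb":{"bf":{"k":76,"p":9,"ve":31},"v":{"si":4,"ui":47}},"pyy":{"bmc":[79,31,62,64],"rto":63,"st":88},"y":{"aa":{"eh":25,"m":39},"av":[72,88,20,86,40,2]}}
After op 9 (add /y/av/3 34): {"osb":{"bf":{"k":76,"p":9,"ve":31},"v":{"si":4,"ui":47}},"pyy":{"bmc":[79,31,62,64],"rto":63,"st":88},"y":{"aa":{"eh":25,"m":39},"av":[72,88,20,34,86,40,2]}}
After op 10 (replace /pyy/bmc/0 14): {"osb":{"bf":{"k":76,"p":9,"ve":31},"v":{"si":4,"ui":47}},"pyy":{"bmc":[14,31,62,64],"rto":63,"st":88},"y":{"aa":{"eh":25,"m":39},"av":[72,88,20,34,86,40,2]}}
After op 11 (replace /pyy/st 80): {"osb":{"bf":{"k":76,"p":9,"ve":31},"v":{"si":4,"ui":47}},"pyy":{"bmc":[14,31,62,64],"rto":63,"st":80},"y":{"aa":{"eh":25,"m":39},"av":[72,88,20,34,86,40,2]}}
After op 12 (add /y/ujz 29): {"osb":{"bf":{"k":76,"p":9,"ve":31},"v":{"si":4,"ui":47}},"pyy":{"bmc":[14,31,62,64],"rto":63,"st":80},"y":{"aa":{"eh":25,"m":39},"av":[72,88,20,34,86,40,2],"ujz":29}}
Value at /pyy/bmc/0: 14

Answer: 14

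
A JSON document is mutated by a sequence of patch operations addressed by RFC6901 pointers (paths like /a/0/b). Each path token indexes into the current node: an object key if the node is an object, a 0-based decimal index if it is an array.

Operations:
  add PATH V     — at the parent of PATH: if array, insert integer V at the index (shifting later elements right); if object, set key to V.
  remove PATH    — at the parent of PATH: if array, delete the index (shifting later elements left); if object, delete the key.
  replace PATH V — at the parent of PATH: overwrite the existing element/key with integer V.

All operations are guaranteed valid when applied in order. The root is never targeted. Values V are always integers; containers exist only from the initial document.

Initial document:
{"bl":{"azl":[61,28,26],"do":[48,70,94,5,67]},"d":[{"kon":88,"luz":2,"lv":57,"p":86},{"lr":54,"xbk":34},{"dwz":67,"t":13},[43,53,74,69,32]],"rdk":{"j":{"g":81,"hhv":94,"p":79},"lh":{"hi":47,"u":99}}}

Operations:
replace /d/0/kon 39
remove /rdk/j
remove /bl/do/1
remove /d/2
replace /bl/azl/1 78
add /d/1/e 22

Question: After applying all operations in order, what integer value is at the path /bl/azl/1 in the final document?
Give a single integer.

Answer: 78

Derivation:
After op 1 (replace /d/0/kon 39): {"bl":{"azl":[61,28,26],"do":[48,70,94,5,67]},"d":[{"kon":39,"luz":2,"lv":57,"p":86},{"lr":54,"xbk":34},{"dwz":67,"t":13},[43,53,74,69,32]],"rdk":{"j":{"g":81,"hhv":94,"p":79},"lh":{"hi":47,"u":99}}}
After op 2 (remove /rdk/j): {"bl":{"azl":[61,28,26],"do":[48,70,94,5,67]},"d":[{"kon":39,"luz":2,"lv":57,"p":86},{"lr":54,"xbk":34},{"dwz":67,"t":13},[43,53,74,69,32]],"rdk":{"lh":{"hi":47,"u":99}}}
After op 3 (remove /bl/do/1): {"bl":{"azl":[61,28,26],"do":[48,94,5,67]},"d":[{"kon":39,"luz":2,"lv":57,"p":86},{"lr":54,"xbk":34},{"dwz":67,"t":13},[43,53,74,69,32]],"rdk":{"lh":{"hi":47,"u":99}}}
After op 4 (remove /d/2): {"bl":{"azl":[61,28,26],"do":[48,94,5,67]},"d":[{"kon":39,"luz":2,"lv":57,"p":86},{"lr":54,"xbk":34},[43,53,74,69,32]],"rdk":{"lh":{"hi":47,"u":99}}}
After op 5 (replace /bl/azl/1 78): {"bl":{"azl":[61,78,26],"do":[48,94,5,67]},"d":[{"kon":39,"luz":2,"lv":57,"p":86},{"lr":54,"xbk":34},[43,53,74,69,32]],"rdk":{"lh":{"hi":47,"u":99}}}
After op 6 (add /d/1/e 22): {"bl":{"azl":[61,78,26],"do":[48,94,5,67]},"d":[{"kon":39,"luz":2,"lv":57,"p":86},{"e":22,"lr":54,"xbk":34},[43,53,74,69,32]],"rdk":{"lh":{"hi":47,"u":99}}}
Value at /bl/azl/1: 78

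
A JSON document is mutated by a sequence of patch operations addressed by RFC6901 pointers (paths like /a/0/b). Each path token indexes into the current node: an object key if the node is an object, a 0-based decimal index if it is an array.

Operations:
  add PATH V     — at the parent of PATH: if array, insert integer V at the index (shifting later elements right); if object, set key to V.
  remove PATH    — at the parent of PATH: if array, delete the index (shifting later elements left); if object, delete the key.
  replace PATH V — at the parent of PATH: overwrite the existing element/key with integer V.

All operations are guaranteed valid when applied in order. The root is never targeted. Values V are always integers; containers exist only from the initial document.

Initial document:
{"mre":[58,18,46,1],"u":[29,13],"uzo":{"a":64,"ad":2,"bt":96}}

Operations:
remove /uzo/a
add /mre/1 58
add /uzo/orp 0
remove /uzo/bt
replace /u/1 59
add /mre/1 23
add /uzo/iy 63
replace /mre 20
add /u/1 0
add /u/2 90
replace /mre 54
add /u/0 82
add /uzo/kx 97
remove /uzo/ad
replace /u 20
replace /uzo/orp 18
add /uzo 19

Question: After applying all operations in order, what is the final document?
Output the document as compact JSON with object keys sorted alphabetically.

After op 1 (remove /uzo/a): {"mre":[58,18,46,1],"u":[29,13],"uzo":{"ad":2,"bt":96}}
After op 2 (add /mre/1 58): {"mre":[58,58,18,46,1],"u":[29,13],"uzo":{"ad":2,"bt":96}}
After op 3 (add /uzo/orp 0): {"mre":[58,58,18,46,1],"u":[29,13],"uzo":{"ad":2,"bt":96,"orp":0}}
After op 4 (remove /uzo/bt): {"mre":[58,58,18,46,1],"u":[29,13],"uzo":{"ad":2,"orp":0}}
After op 5 (replace /u/1 59): {"mre":[58,58,18,46,1],"u":[29,59],"uzo":{"ad":2,"orp":0}}
After op 6 (add /mre/1 23): {"mre":[58,23,58,18,46,1],"u":[29,59],"uzo":{"ad":2,"orp":0}}
After op 7 (add /uzo/iy 63): {"mre":[58,23,58,18,46,1],"u":[29,59],"uzo":{"ad":2,"iy":63,"orp":0}}
After op 8 (replace /mre 20): {"mre":20,"u":[29,59],"uzo":{"ad":2,"iy":63,"orp":0}}
After op 9 (add /u/1 0): {"mre":20,"u":[29,0,59],"uzo":{"ad":2,"iy":63,"orp":0}}
After op 10 (add /u/2 90): {"mre":20,"u":[29,0,90,59],"uzo":{"ad":2,"iy":63,"orp":0}}
After op 11 (replace /mre 54): {"mre":54,"u":[29,0,90,59],"uzo":{"ad":2,"iy":63,"orp":0}}
After op 12 (add /u/0 82): {"mre":54,"u":[82,29,0,90,59],"uzo":{"ad":2,"iy":63,"orp":0}}
After op 13 (add /uzo/kx 97): {"mre":54,"u":[82,29,0,90,59],"uzo":{"ad":2,"iy":63,"kx":97,"orp":0}}
After op 14 (remove /uzo/ad): {"mre":54,"u":[82,29,0,90,59],"uzo":{"iy":63,"kx":97,"orp":0}}
After op 15 (replace /u 20): {"mre":54,"u":20,"uzo":{"iy":63,"kx":97,"orp":0}}
After op 16 (replace /uzo/orp 18): {"mre":54,"u":20,"uzo":{"iy":63,"kx":97,"orp":18}}
After op 17 (add /uzo 19): {"mre":54,"u":20,"uzo":19}

Answer: {"mre":54,"u":20,"uzo":19}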